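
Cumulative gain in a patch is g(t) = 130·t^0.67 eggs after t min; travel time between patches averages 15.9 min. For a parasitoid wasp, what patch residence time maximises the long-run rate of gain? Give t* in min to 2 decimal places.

32.28 min

Optimal t* satisfies g'(t*) = g(t*)/(T + t*).
g'(t) = 0.67·130·t^-0.33. Setting 0.67·130·t^-0.33 = 130·t^0.67/(15.9+t) gives 0.67(15.9+t) = t, so 0.33·t = 0.67×15.9.
t* = 0.67×15.9/0.33 = 32.28 min.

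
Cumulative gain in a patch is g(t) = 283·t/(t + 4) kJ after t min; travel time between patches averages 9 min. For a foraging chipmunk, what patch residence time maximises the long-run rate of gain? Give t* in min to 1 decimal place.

Optimal t* satisfies g'(t*) = g(t*)/(T + t*).
g'(t) = 283·4/(t + 4)². Setting 283·4/(t+4)² = 283t/[(t+4)(9+t)] gives 4(9+t) = t(t+4), so t² = 4×9 = 36.
t* = √36 = 6 min.

6.0 min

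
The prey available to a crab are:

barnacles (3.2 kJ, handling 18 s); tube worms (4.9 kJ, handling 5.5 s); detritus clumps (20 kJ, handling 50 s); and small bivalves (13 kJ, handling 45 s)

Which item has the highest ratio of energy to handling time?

tube worms

In descending order of E/h:
tube worms: 4.9/5.5 = 0.891 kJ/s
detritus clumps: 20/50 = 0.4 kJ/s
small bivalves: 13/45 = 0.289 kJ/s
barnacles: 3.2/18 = 0.178 kJ/s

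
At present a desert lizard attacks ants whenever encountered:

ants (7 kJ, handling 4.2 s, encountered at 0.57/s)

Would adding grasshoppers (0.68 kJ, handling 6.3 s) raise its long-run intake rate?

Intake rate on the current diet: R = (0.57×7) / (1 + 0.57×4.2) = 3.99/3.394 = 1.176 kJ/s.
grasshoppers: E/h = 0.68/6.3 = 0.1079 kJ/s.
Since 0.1079 < R, time spent handling grasshoppers is better spent searching.

No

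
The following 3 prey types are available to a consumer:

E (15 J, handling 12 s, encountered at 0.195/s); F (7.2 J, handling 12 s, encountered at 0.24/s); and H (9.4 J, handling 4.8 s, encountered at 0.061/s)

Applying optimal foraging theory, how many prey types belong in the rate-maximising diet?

E/h in descending order: H 1.96, E 1.25, F 0.6 J/s. The optimal diet is the largest prefix of this list for which every included type satisfies E_i/h_i > R on the types above it.
Rate on top 1: 0.4435. E: 1.25 > 0.4435 → include.
Rate on top 2: 0.963. F: 0.6 < 0.963 → exclude; stop.
Optimal diet: H, E — 2 of 3 types.

2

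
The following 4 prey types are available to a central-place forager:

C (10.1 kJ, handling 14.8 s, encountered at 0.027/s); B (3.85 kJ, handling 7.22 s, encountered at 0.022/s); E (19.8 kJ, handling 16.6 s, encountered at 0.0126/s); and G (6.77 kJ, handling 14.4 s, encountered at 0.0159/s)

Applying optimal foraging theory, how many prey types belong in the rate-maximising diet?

4

Profitabilities (E/h, kJ/s): E 1.19, C 0.682, B 0.533, G 0.47. Add prey in this order while the next type's profitability exceeds the intake rate on those already taken.
Rate on top 1: 0.2063. C: 0.682 > 0.2063 → include.
Rate on top 2: 0.3246. B: 0.533 > 0.3246 → include.
Rate on top 3: 0.3433. G: 0.47 > 0.3433 → include.
Optimal diet: E, C, B, G — 4 of 4 types.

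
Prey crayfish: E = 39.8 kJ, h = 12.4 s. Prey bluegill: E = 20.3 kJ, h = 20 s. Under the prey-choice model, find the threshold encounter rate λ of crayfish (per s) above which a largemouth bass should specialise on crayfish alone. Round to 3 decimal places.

The zero-one rule: include bluegill iff E₂/h₂ > λE₁/(1+λh₁). Equality gives the switch point.
λE₁h₂ = E₂ + λE₂h₁ ⇒ λ = E₂/(E₁h₂ − E₂h₁) = 20.3/(796 − 251.7) = 0.0373 per s.

0.037 per s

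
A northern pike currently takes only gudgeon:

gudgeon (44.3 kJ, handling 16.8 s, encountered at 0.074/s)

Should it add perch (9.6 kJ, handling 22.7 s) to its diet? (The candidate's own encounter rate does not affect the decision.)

No

Current rate: (0.074×44.3)/(1 + 0.074×16.8) = 1.461 kJ/s.
Profitability of perch: 9.6/22.7 = 0.4229 kJ/s.
Since 0.4229 < R, time spent handling perch is better spent searching.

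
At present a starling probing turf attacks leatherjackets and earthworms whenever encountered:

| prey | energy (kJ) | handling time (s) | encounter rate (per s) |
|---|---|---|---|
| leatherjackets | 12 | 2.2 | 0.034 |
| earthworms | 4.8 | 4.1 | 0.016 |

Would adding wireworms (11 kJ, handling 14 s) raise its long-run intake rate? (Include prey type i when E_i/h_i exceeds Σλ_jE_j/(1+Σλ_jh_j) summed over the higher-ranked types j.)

Yes

On leatherjackets and earthworms alone, R = ΣλE/(1+Σλh) = 0.4848/1.14 = 0.4251 kJ/s.
wireworms: E/h = 11/14 = 0.7857 kJ/s.
0.7857 > 0.4251, so adding wireworms raises the average — include it.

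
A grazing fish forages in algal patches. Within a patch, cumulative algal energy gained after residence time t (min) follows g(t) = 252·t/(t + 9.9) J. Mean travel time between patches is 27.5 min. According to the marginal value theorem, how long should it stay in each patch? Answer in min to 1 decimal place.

Maximise g(t)/(T+t): set derivative to zero → g'(t)(T+t) = g(t).
g'(t) = 252·9.9/(t + 9.9)². Setting 252·9.9/(t+9.9)² = 252t/[(t+9.9)(27.5+t)] gives 9.9(27.5+t) = t(t+9.9), so t² = 9.9×27.5 = 272.2.
t* = √272.2 = 16.5 min.

16.5 min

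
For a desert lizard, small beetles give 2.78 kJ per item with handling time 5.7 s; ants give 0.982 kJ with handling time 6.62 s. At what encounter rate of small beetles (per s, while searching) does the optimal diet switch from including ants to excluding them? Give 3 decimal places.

0.077 per s

Drop ants once their profitability E₂/h₂ falls below the rate achievable on small beetles alone: E₂/h₂ = λE₁/(1 + λh₁).
Solve for λ: λE₁h₂ = E₂(1 + λh₁) → λ(E₁h₂ − E₂h₁) = E₂ → λ = E₂/(E₁h₂ − E₂h₁).
λ = 0.982/(2.78×6.62 − 0.982×5.7) = 0.982/12.81 = 0.07668 per s.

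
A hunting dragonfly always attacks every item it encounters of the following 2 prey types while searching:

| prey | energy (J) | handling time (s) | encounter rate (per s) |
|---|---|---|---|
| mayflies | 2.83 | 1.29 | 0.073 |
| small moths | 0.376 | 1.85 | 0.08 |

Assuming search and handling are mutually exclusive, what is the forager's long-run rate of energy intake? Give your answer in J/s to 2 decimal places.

R = Σλ_iE_i / (1 + Σλ_ih_i)
Numerator: 0.073×2.83 + 0.08×0.376 = 0.2367
Denominator: 1 + 0.073×1.29 + 0.08×1.85 = 1.242
R = 0.2367/1.242 = 0.1905 J/s

0.19 J/s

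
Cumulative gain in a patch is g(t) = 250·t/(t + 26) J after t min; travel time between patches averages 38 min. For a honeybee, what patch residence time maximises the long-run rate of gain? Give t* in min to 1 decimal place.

Maximise g(t)/(T+t): set derivative to zero → g'(t)(T+t) = g(t).
g'(t) = 250·26/(t + 26)². Setting 250·26/(t+26)² = 250t/[(t+26)(38+t)] gives 26(38+t) = t(t+26), so t² = 26×38 = 988.
t* = √988 = 31.43 min.

31.4 min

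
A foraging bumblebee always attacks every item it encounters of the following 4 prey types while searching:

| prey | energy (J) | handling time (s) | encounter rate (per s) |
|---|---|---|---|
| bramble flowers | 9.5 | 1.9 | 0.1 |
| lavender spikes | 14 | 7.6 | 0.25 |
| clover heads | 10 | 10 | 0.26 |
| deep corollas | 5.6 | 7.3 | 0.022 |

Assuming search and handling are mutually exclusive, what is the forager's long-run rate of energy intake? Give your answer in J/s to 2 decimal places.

R = (0.1×9.5 + 0.25×14 + 0.26×10 + 0.022×5.6) / (1 + 0.1×1.9 + 0.25×7.6 + 0.26×10 + 0.022×7.3) = 7.173/5.851 = 1.226 J/s.

1.23 J/s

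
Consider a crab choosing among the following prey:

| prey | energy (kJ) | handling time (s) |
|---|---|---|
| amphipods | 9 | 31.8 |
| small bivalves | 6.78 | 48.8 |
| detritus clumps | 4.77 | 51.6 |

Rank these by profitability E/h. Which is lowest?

detritus clumps

Profitability E/h (kJ/s): amphipods = 9/31.8 = 0.283, small bivalves = 6.78/48.8 = 0.139, detritus clumps = 4.77/51.6 = 0.0924.
Ranked: amphipods > small bivalves > detritus clumps.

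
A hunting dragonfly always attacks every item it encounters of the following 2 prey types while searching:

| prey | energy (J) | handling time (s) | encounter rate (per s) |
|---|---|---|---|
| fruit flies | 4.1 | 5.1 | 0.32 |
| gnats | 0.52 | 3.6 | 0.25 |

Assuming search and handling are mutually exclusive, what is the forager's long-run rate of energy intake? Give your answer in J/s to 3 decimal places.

Energy encountered per unit search time: 0.32×4.1 + 0.25×0.52 = 1.442 J/s.
Handling time per unit search time: 0.32×5.1 + 0.25×3.6 = 2.532.
Rate = 1.442/(1 + 2.532) = 0.4083 J/s.

0.408 J/s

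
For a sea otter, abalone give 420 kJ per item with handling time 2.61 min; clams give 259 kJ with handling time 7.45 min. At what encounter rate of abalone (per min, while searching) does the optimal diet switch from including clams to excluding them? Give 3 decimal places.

The zero-one rule: include clams iff E₂/h₂ > λE₁/(1+λh₁). Equality gives the switch point.
λE₁h₂ = E₂ + λE₂h₁ ⇒ λ = E₂/(E₁h₂ − E₂h₁) = 259/(3129 − 676) = 0.1056 per min.

0.106 per min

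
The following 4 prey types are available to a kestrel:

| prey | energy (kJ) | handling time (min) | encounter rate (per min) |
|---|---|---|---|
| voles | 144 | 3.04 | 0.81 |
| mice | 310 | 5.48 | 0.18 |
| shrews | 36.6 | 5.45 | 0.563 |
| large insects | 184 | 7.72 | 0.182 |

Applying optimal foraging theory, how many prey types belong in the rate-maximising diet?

Profitabilities (E/h, kJ/min): mice 56.6, voles 47.4, large insects 23.8, shrews 6.72. Add prey in this order while the next type's profitability exceeds the intake rate on those already taken.
Rate on top 1: 28.09. voles: 47.4 > 28.09 → include.
Rate on top 2: 38.76. large insects: 23.8 < 38.76 → exclude; stop.
Optimal diet: mice, voles — 2 of 4 types.

2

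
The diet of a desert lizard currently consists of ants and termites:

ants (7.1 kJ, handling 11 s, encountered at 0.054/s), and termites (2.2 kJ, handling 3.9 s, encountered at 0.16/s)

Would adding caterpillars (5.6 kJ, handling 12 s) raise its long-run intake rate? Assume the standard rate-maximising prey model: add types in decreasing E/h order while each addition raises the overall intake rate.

Yes

Current rate: (0.054×7.1 + 0.16×2.2)/(1 + 0.054×11 + 0.16×3.9) = 0.3316 kJ/s.
Profitability of caterpillars: 5.6/12 = 0.4667 kJ/s.
Since 0.4667 > R, including caterpillars increases the long-run rate.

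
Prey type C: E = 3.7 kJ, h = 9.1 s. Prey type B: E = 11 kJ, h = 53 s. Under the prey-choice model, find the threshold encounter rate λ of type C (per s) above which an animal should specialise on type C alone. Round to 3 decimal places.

0.115 per s

At the threshold, the rate on type C alone equals the profitability of type B: λ·3.7/(1 + λ·9.1) = 11/53 = 0.2075.
Rearranging, λ(3.7 − 0.2075×9.1) = 0.2075, so λ = 0.2075/1.811 = 0.1146 per s.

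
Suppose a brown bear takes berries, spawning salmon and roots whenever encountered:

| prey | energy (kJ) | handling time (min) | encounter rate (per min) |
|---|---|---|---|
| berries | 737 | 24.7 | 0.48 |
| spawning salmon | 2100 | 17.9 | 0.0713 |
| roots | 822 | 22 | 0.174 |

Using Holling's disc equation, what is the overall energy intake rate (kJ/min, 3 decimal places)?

35.997 kJ/min

Energy encountered per unit search time: 0.48×737 + 0.0713×2100 + 0.174×822 = 646.5 kJ/min.
Handling time per unit search time: 0.48×24.7 + 0.0713×17.9 + 0.174×22 = 16.96.
Rate = 646.5/(1 + 16.96) = 36 kJ/min.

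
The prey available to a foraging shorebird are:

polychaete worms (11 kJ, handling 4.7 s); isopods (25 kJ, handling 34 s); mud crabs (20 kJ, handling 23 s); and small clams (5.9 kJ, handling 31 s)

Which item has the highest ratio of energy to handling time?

In descending order of E/h:
polychaete worms: 11/4.7 = 2.34 kJ/s
mud crabs: 20/23 = 0.87 kJ/s
isopods: 25/34 = 0.735 kJ/s
small clams: 5.9/31 = 0.19 kJ/s

polychaete worms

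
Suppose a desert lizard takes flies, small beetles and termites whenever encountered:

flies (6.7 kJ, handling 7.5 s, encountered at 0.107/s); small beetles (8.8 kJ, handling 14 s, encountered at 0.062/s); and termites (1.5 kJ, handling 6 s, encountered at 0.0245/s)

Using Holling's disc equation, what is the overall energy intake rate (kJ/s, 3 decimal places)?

0.461 kJ/s

R = Σλ_iE_i / (1 + Σλ_ih_i)
Numerator: 0.107×6.7 + 0.062×8.8 + 0.0245×1.5 = 1.299
Denominator: 1 + 0.107×7.5 + 0.062×14 + 0.0245×6 = 2.817
R = 1.299/2.817 = 0.4611 kJ/s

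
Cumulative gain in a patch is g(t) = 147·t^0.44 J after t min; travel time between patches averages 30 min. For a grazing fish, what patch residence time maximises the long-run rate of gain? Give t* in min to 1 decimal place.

23.6 min

Maximise g(t)/(T+t): set derivative to zero → g'(t)(T+t) = g(t).
g'(t) = 0.44·147·t^-0.56. Setting 0.44·147·t^-0.56 = 147·t^0.44/(30+t) gives 0.44(30+t) = t, so 0.56·t = 0.44×30.
t* = 0.44×30/0.56 = 23.57 min.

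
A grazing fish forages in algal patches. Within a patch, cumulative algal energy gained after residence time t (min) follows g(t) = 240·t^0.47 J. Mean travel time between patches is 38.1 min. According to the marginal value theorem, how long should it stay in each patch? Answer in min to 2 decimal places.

33.79 min

By the marginal value theorem, leave when the instantaneous gain rate g'(t) equals the habitat-wide average g(t)/(T + t).
g'(t) = 0.47·240·t^-0.53. Setting 0.47·240·t^-0.53 = 240·t^0.47/(38.1+t) gives 0.47(38.1+t) = t, so 0.53·t = 0.47×38.1.
t* = 0.47×38.1/0.53 = 33.79 min.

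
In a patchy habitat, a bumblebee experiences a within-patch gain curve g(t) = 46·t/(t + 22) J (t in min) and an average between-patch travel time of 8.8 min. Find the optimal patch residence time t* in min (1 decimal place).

By the marginal value theorem, leave when the instantaneous gain rate g'(t) equals the habitat-wide average g(t)/(T + t).
g'(t) = 46·22/(t + 22)². Setting 46·22/(t+22)² = 46t/[(t+22)(8.8+t)] gives 22(8.8+t) = t(t+22), so t² = 22×8.8 = 193.6.
t* = √193.6 = 13.91 min.

13.9 min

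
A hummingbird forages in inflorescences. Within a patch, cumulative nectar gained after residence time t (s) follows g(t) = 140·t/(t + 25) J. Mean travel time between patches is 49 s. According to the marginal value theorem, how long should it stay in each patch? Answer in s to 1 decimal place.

Optimal t* satisfies g'(t*) = g(t*)/(T + t*).
g'(t) = 140·25/(t + 25)². Setting 140·25/(t+25)² = 140t/[(t+25)(49+t)] gives 25(49+t) = t(t+25), so t² = 25×49 = 1225.
t* = √1225 = 35 s.

35.0 s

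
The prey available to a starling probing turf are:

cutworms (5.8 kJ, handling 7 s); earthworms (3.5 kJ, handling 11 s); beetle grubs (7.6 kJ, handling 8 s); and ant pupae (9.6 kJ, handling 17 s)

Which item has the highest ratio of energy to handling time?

beetle grubs

In descending order of E/h:
beetle grubs: 7.6/8 = 0.95 kJ/s
cutworms: 5.8/7 = 0.829 kJ/s
ant pupae: 9.6/17 = 0.565 kJ/s
earthworms: 3.5/11 = 0.318 kJ/s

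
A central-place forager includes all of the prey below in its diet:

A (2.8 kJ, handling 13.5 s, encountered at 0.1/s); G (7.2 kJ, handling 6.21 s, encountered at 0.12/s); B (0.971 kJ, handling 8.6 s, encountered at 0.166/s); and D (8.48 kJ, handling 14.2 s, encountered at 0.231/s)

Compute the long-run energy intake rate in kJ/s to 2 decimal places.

0.42 kJ/s

R = (0.1×2.8 + 0.12×7.2 + 0.166×0.971 + 0.231×8.48) / (1 + 0.1×13.5 + 0.12×6.21 + 0.166×8.6 + 0.231×14.2) = 3.264/7.803 = 0.4183 kJ/s.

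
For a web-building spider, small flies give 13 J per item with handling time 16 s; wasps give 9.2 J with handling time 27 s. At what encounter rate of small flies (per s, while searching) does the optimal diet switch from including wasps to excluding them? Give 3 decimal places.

0.045 per s

The zero-one rule: include wasps iff E₂/h₂ > λE₁/(1+λh₁). Equality gives the switch point.
λE₁h₂ = E₂ + λE₂h₁ ⇒ λ = E₂/(E₁h₂ − E₂h₁) = 9.2/(351 − 147.2) = 0.04514 per s.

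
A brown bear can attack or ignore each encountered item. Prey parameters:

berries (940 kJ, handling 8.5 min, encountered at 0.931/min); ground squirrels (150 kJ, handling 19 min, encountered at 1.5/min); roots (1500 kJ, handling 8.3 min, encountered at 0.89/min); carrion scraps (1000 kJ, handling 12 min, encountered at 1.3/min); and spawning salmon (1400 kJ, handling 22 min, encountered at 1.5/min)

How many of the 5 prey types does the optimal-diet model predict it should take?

1

E/h in descending order: roots 181, berries 111, carrion scraps 83.3, spawning salmon 63.6, ground squirrels 7.89 kJ/min. The optimal diet is the largest prefix of this list for which every included type satisfies E_i/h_i > R on the types above it.
Rate on top 1: 159.2. berries: 111 < 159.2 → exclude; stop.
Optimal diet: roots — 1 of 5 types.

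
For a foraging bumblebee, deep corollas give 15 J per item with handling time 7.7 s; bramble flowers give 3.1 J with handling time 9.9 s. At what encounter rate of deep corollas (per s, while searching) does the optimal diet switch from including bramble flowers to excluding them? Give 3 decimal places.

0.025 per s

The zero-one rule: include bramble flowers iff E₂/h₂ > λE₁/(1+λh₁). Equality gives the switch point.
λE₁h₂ = E₂ + λE₂h₁ ⇒ λ = E₂/(E₁h₂ − E₂h₁) = 3.1/(148.5 − 23.87) = 0.02487 per s.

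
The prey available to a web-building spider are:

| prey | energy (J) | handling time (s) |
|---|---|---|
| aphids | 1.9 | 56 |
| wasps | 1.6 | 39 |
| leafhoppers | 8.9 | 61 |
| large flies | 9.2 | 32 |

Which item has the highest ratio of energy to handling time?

Profitability E/h (J/s): aphids = 1.9/56 = 0.0339, wasps = 1.6/39 = 0.041, leafhoppers = 8.9/61 = 0.146, large flies = 9.2/32 = 0.287.
Ranked: large flies > leafhoppers > wasps > aphids.

large flies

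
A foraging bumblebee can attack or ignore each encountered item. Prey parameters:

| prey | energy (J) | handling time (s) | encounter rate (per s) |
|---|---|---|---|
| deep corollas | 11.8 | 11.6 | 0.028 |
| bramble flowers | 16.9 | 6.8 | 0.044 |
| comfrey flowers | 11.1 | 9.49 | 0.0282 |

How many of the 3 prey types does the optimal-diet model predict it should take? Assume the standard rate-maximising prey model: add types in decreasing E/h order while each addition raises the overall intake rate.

Rank by E/h (J/s): bramble flowers 2.49, comfrey flowers 1.17, deep corollas 1.02. Include each in turn until the next type's E/h falls below the running intake rate.
Rate on top 1: 0.5724. comfrey flowers: 1.17 > 0.5724 → include.
Rate on top 2: 0.6744. deep corollas: 1.02 > 0.6744 → include.
Optimal diet: bramble flowers, comfrey flowers, deep corollas — 3 of 3 types.

3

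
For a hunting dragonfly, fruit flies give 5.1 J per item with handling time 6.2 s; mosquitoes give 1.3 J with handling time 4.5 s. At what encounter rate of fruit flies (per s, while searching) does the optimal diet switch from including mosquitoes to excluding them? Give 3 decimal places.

0.087 per s

The zero-one rule: include mosquitoes iff E₂/h₂ > λE₁/(1+λh₁). Equality gives the switch point.
λE₁h₂ = E₂ + λE₂h₁ ⇒ λ = E₂/(E₁h₂ − E₂h₁) = 1.3/(22.95 − 8.06) = 0.08731 per s.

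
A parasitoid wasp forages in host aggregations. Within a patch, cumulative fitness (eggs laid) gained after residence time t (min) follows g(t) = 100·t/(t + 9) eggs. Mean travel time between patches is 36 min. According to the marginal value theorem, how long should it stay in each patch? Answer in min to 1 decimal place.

Maximise g(t)/(T+t): set derivative to zero → g'(t)(T+t) = g(t).
g'(t) = 100·9/(t + 9)². Setting 100·9/(t+9)² = 100t/[(t+9)(36+t)] gives 9(36+t) = t(t+9), so t² = 9×36 = 324.
t* = √324 = 18 min.

18.0 min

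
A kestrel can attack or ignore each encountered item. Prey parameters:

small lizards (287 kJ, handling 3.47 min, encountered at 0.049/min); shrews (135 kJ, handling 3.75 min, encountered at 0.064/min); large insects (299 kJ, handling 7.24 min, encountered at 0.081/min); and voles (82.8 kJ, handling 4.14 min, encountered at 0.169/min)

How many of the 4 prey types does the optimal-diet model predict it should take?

E/h in descending order: small lizards 82.7, large insects 41.3, shrews 36, voles 20 kJ/min. The optimal diet is the largest prefix of this list for which every included type satisfies E_i/h_i > R on the types above it.
Rate on top 1: 12.02. large insects: 41.3 > 12.02 → include.
Rate on top 2: 21.79. shrews: 36 > 21.79 → include.
Rate on top 3: 23.5. voles: 20 < 23.5 → exclude; stop.
Optimal diet: small lizards, large insects, shrews — 3 of 4 types.

3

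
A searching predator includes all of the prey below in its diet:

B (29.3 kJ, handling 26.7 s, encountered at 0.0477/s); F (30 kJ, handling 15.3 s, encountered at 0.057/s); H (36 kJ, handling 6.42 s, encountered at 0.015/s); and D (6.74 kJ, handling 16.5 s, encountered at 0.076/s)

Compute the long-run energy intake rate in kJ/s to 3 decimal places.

0.925 kJ/s

Energy encountered per unit search time: 0.0477×29.3 + 0.057×30 + 0.015×36 + 0.076×6.74 = 4.16 kJ/s.
Handling time per unit search time: 0.0477×26.7 + 0.057×15.3 + 0.015×6.42 + 0.076×16.5 = 3.496.
Rate = 4.16/(1 + 3.496) = 0.9252 kJ/s.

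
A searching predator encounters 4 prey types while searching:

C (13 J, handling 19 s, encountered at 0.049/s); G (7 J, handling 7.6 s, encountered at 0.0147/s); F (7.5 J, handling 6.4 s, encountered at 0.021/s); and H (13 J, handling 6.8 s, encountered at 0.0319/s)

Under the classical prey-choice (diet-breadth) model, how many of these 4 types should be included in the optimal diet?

E/h in descending order: H 1.91, F 1.17, G 0.921, C 0.684 J/s. The optimal diet is the largest prefix of this list for which every included type satisfies E_i/h_i > R on the types above it.
Rate on top 1: 0.3408. F: 1.17 > 0.3408 → include.
Rate on top 2: 0.4234. G: 0.921 > 0.4234 → include.
Rate on top 3: 0.4614. C: 0.684 > 0.4614 → include.
Optimal diet: H, F, G, C — 4 of 4 types.

4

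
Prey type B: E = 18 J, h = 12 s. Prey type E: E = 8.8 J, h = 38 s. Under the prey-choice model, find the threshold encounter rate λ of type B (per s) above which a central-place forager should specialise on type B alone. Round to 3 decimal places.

0.015 per s

The zero-one rule: include type E iff E₂/h₂ > λE₁/(1+λh₁). Equality gives the switch point.
λE₁h₂ = E₂ + λE₂h₁ ⇒ λ = E₂/(E₁h₂ − E₂h₁) = 8.8/(684 − 105.6) = 0.01521 per s.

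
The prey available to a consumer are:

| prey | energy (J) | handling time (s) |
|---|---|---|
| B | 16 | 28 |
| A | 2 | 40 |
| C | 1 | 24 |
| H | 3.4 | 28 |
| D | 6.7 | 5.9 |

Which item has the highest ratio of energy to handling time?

Profitability E/h (J/s): B = 16/28 = 0.571, A = 2/40 = 0.05, C = 1/24 = 0.0417, H = 3.4/28 = 0.121, D = 6.7/5.9 = 1.14.
Ranked: D > B > H > A > C.

D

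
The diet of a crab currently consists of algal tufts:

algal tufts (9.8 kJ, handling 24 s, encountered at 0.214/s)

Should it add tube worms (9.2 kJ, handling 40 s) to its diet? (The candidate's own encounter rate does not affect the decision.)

No

On algal tufts alone, R = ΣλE/(1+Σλh) = 2.097/6.136 = 0.3418 kJ/s.
tube worms: E/h = 9.2/40 = 0.23 kJ/s.
0.23 < 0.3418, so adding tube worms would lower the average — exclude it.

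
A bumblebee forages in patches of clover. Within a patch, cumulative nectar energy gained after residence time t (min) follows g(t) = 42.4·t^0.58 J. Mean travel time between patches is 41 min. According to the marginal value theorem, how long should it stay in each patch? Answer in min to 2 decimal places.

By the marginal value theorem, leave when the instantaneous gain rate g'(t) equals the habitat-wide average g(t)/(T + t).
g'(t) = 0.58·42.4·t^-0.42. Setting 0.58·42.4·t^-0.42 = 42.4·t^0.58/(41+t) gives 0.58(41+t) = t, so 0.42·t = 0.58×41.
t* = 0.58×41/0.42 = 56.62 min.

56.62 min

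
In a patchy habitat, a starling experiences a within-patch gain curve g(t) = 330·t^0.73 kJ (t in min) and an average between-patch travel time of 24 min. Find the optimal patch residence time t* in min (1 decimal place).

Maximise g(t)/(T+t): set derivative to zero → g'(t)(T+t) = g(t).
g'(t) = 0.73·330·t^-0.27. Setting 0.73·330·t^-0.27 = 330·t^0.73/(24+t) gives 0.73(24+t) = t, so 0.27·t = 0.73×24.
t* = 0.73×24/0.27 = 64.89 min.

64.9 min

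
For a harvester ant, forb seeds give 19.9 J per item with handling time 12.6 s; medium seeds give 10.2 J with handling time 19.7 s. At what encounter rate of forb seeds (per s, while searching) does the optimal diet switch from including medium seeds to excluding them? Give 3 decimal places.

0.039 per s

Drop medium seeds once their profitability E₂/h₂ falls below the rate achievable on forb seeds alone: E₂/h₂ = λE₁/(1 + λh₁).
Solve for λ: λE₁h₂ = E₂(1 + λh₁) → λ(E₁h₂ − E₂h₁) = E₂ → λ = E₂/(E₁h₂ − E₂h₁).
λ = 10.2/(19.9×19.7 − 10.2×12.6) = 10.2/263.5 = 0.03871 per s.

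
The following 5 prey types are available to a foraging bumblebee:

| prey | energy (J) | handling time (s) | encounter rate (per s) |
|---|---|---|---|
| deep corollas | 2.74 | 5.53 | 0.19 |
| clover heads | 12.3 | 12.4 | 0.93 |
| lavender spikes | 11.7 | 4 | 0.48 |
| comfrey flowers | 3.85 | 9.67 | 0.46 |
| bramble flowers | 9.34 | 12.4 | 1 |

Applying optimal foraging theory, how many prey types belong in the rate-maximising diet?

1

E/h in descending order: lavender spikes 2.92, clover heads 0.992, bramble flowers 0.753, deep corollas 0.495, comfrey flowers 0.398 J/s. The optimal diet is the largest prefix of this list for which every included type satisfies E_i/h_i > R on the types above it.
Rate on top 1: 1.923. clover heads: 0.992 < 1.923 → exclude; stop.
Optimal diet: lavender spikes — 1 of 5 types.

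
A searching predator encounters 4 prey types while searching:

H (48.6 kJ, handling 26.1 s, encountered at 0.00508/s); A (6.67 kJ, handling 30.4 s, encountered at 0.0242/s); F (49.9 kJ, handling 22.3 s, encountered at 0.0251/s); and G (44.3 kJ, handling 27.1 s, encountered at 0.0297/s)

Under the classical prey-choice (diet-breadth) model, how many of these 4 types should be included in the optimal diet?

3

E/h in descending order: F 2.24, H 1.86, G 1.63, A 0.219 kJ/s. The optimal diet is the largest prefix of this list for which every included type satisfies E_i/h_i > R on the types above it.
Rate on top 1: 0.803. H: 1.86 > 0.803 → include.
Rate on top 2: 0.886. G: 1.63 > 0.886 → include.
Rate on top 3: 1.127. A: 0.219 < 1.127 → exclude; stop.
Optimal diet: F, H, G — 3 of 4 types.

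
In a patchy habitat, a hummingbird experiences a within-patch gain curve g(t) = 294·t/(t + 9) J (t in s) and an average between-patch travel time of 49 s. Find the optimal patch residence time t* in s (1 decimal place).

21.0 s

By the marginal value theorem, leave when the instantaneous gain rate g'(t) equals the habitat-wide average g(t)/(T + t).
g'(t) = 294·9/(t + 9)². Setting 294·9/(t+9)² = 294t/[(t+9)(49+t)] gives 9(49+t) = t(t+9), so t² = 9×49 = 441.
t* = √441 = 21 s.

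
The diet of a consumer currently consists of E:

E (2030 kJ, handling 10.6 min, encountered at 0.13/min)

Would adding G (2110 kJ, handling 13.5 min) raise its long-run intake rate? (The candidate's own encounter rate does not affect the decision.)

Yes

Current rate: (0.13×2030)/(1 + 0.13×10.6) = 111 kJ/min.
G: E/h = 2110/13.5 = 156.3 kJ/min.
156.3 > 111, so adding G raises the average — include it.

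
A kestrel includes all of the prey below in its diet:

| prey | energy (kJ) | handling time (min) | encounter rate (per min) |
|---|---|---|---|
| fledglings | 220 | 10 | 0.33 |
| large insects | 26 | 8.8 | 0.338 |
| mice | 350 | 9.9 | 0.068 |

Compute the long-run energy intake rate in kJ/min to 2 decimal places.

R = (0.33×220 + 0.338×26 + 0.068×350) / (1 + 0.33×10 + 0.338×8.8 + 0.068×9.9) = 105.2/7.948 = 13.24 kJ/min.

13.24 kJ/min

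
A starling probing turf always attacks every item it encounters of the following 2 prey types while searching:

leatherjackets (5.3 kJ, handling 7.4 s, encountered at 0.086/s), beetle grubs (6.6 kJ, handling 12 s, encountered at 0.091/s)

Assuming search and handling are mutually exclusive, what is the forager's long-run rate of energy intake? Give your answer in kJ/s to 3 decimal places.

0.387 kJ/s

Energy encountered per unit search time: 0.086×5.3 + 0.091×6.6 = 1.056 kJ/s.
Handling time per unit search time: 0.086×7.4 + 0.091×12 = 1.728.
Rate = 1.056/(1 + 1.728) = 0.3872 kJ/s.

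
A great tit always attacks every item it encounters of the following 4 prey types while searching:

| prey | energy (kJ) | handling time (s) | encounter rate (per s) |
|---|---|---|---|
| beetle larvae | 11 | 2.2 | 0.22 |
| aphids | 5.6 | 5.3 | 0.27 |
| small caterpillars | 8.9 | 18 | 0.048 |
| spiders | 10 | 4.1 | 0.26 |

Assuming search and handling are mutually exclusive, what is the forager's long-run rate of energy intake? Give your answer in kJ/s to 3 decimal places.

R = (0.22×11 + 0.27×5.6 + 0.048×8.9 + 0.26×10) / (1 + 0.22×2.2 + 0.27×5.3 + 0.048×18 + 0.26×4.1) = 6.959/4.845 = 1.436 kJ/s.

1.436 kJ/s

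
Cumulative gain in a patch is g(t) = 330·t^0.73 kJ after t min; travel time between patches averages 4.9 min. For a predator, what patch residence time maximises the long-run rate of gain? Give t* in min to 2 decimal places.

13.25 min

By the marginal value theorem, leave when the instantaneous gain rate g'(t) equals the habitat-wide average g(t)/(T + t).
g'(t) = 0.73·330·t^-0.27. Setting 0.73·330·t^-0.27 = 330·t^0.73/(4.9+t) gives 0.73(4.9+t) = t, so 0.27·t = 0.73×4.9.
t* = 0.73×4.9/0.27 = 13.25 min.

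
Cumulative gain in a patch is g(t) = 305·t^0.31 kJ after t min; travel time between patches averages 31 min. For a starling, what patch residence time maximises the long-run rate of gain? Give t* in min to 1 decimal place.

13.9 min

By the marginal value theorem, leave when the instantaneous gain rate g'(t) equals the habitat-wide average g(t)/(T + t).
g'(t) = 0.31·305·t^-0.69. Setting 0.31·305·t^-0.69 = 305·t^0.31/(31+t) gives 0.31(31+t) = t, so 0.69·t = 0.31×31.
t* = 0.31×31/0.69 = 13.93 min.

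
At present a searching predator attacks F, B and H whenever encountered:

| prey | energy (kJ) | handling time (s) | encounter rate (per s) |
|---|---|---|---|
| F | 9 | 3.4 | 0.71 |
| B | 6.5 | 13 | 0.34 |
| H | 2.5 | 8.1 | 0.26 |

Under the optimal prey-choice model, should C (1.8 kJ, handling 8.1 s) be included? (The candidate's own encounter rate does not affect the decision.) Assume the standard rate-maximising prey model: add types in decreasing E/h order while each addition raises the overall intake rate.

No

Intake rate on the current diet: R = (0.71×9 + 0.34×6.5 + 0.26×2.5) / (1 + 0.71×3.4 + 0.34×13 + 0.26×8.1) = 9.25/9.94 = 0.9306 kJ/s.
C: E/h = 1.8/8.1 = 0.2222 kJ/s.
0.2222 < 0.9306, so adding C would lower the average — exclude it.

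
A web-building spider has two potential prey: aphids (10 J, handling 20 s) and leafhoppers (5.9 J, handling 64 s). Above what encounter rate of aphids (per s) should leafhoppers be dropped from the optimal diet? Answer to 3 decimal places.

The zero-one rule: include leafhoppers iff E₂/h₂ > λE₁/(1+λh₁). Equality gives the switch point.
λE₁h₂ = E₂ + λE₂h₁ ⇒ λ = E₂/(E₁h₂ − E₂h₁) = 5.9/(640 − 118) = 0.0113 per s.

0.011 per s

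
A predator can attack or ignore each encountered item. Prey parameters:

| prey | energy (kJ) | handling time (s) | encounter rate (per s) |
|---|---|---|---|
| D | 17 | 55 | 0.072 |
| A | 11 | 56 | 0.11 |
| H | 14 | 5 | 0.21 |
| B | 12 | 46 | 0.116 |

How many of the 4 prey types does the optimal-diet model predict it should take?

Profitabilities (E/h, kJ/s): H 2.8, D 0.309, B 0.261, A 0.196. Add prey in this order while the next type's profitability exceeds the intake rate on those already taken.
Rate on top 1: 1.434. D: 0.309 < 1.434 → exclude; stop.
Optimal diet: H — 1 of 4 types.

1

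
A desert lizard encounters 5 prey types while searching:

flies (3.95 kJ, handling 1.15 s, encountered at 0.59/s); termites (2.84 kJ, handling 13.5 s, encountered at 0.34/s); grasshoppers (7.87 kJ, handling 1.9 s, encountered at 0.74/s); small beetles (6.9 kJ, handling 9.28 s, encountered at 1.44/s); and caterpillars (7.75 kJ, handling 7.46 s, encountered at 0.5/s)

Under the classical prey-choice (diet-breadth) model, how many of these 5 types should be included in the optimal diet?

2

E/h in descending order: grasshoppers 4.14, flies 3.43, caterpillars 1.04, small beetles 0.744, termites 0.21 kJ/s. The optimal diet is the largest prefix of this list for which every included type satisfies E_i/h_i > R on the types above it.
Rate on top 1: 2.421. flies: 3.43 > 2.421 → include.
Rate on top 2: 2.644. caterpillars: 1.04 < 2.644 → exclude; stop.
Optimal diet: grasshoppers, flies — 2 of 5 types.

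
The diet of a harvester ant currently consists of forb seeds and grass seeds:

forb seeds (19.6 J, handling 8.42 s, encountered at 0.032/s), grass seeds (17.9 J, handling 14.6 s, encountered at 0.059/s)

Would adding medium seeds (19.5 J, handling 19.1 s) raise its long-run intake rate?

Intake rate on the current diet: R = (0.032×19.6 + 0.059×17.9) / (1 + 0.032×8.42 + 0.059×14.6) = 1.683/2.131 = 0.79 J/s.
Profitability of medium seeds: 19.5/19.1 = 1.021 J/s.
1.021 > 0.79, so adding medium seeds raises the average — include it.

Yes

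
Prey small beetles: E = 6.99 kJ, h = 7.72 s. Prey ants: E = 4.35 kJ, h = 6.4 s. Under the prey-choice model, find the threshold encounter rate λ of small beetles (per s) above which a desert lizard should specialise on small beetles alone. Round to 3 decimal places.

0.390 per s

Drop ants once their profitability E₂/h₂ falls below the rate achievable on small beetles alone: E₂/h₂ = λE₁/(1 + λh₁).
Solve for λ: λE₁h₂ = E₂(1 + λh₁) → λ(E₁h₂ − E₂h₁) = E₂ → λ = E₂/(E₁h₂ − E₂h₁).
λ = 4.35/(6.99×6.4 − 4.35×7.72) = 4.35/11.15 = 0.39 per s.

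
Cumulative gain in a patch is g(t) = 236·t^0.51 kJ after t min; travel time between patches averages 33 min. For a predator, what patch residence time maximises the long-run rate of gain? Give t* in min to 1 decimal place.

Optimal t* satisfies g'(t*) = g(t*)/(T + t*).
g'(t) = 0.51·236·t^-0.49. Setting 0.51·236·t^-0.49 = 236·t^0.51/(33+t) gives 0.51(33+t) = t, so 0.49·t = 0.51×33.
t* = 0.51×33/0.49 = 34.35 min.

34.3 min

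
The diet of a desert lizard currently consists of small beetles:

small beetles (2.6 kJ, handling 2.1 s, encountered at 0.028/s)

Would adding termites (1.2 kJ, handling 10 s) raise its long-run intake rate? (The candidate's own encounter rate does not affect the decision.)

Current rate: (0.028×2.6)/(1 + 0.028×2.1) = 0.06876 kJ/s.
termites: E/h = 1.2/10 = 0.12 kJ/s.
0.12 > 0.06876, so adding termites raises the average — include it.

Yes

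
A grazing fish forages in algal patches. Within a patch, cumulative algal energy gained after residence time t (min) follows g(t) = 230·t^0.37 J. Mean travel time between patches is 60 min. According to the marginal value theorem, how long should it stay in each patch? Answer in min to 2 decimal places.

Optimal t* satisfies g'(t*) = g(t*)/(T + t*).
g'(t) = 0.37·230·t^-0.63. Setting 0.37·230·t^-0.63 = 230·t^0.37/(60+t) gives 0.37(60+t) = t, so 0.63·t = 0.37×60.
t* = 0.37×60/0.63 = 35.24 min.

35.24 min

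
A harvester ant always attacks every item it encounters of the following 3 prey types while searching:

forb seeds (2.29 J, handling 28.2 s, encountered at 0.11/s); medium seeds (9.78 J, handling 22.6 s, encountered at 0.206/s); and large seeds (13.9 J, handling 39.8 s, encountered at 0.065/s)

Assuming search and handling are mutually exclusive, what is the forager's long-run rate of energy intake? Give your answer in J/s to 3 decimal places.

Energy encountered per unit search time: 0.11×2.29 + 0.206×9.78 + 0.065×13.9 = 3.17 J/s.
Handling time per unit search time: 0.11×28.2 + 0.206×22.6 + 0.065×39.8 = 10.34.
Rate = 3.17/(1 + 10.34) = 0.2794 J/s.

0.279 J/s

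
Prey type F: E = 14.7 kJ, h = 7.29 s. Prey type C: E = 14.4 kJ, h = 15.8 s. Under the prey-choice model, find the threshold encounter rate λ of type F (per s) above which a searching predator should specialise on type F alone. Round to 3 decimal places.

0.113 per s

Drop type C once their profitability E₂/h₂ falls below the rate achievable on type F alone: E₂/h₂ = λE₁/(1 + λh₁).
Solve for λ: λE₁h₂ = E₂(1 + λh₁) → λ(E₁h₂ − E₂h₁) = E₂ → λ = E₂/(E₁h₂ − E₂h₁).
λ = 14.4/(14.7×15.8 − 14.4×7.29) = 14.4/127.3 = 0.1131 per s.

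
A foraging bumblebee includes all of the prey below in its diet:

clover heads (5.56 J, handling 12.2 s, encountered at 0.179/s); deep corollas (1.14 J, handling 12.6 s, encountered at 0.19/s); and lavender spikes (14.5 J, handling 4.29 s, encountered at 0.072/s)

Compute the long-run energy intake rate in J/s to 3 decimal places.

0.383 J/s

Energy encountered per unit search time: 0.179×5.56 + 0.19×1.14 + 0.072×14.5 = 2.256 J/s.
Handling time per unit search time: 0.179×12.2 + 0.19×12.6 + 0.072×4.29 = 4.887.
Rate = 2.256/(1 + 4.887) = 0.3832 J/s.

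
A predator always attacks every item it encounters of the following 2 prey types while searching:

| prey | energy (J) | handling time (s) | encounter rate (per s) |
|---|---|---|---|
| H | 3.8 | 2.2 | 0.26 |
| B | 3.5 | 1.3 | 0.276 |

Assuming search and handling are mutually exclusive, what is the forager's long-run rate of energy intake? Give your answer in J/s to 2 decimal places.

Energy encountered per unit search time: 0.26×3.8 + 0.276×3.5 = 1.954 J/s.
Handling time per unit search time: 0.26×2.2 + 0.276×1.3 = 0.9308.
Rate = 1.954/(1 + 0.9308) = 1.012 J/s.

1.01 J/s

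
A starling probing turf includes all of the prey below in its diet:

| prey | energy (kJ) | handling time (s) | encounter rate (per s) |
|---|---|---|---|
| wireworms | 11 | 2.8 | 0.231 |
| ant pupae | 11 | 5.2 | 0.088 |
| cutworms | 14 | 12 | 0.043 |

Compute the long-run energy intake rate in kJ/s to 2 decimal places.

R = Σλ_iE_i / (1 + Σλ_ih_i)
Numerator: 0.231×11 + 0.088×11 + 0.043×14 = 4.111
Denominator: 1 + 0.231×2.8 + 0.088×5.2 + 0.043×12 = 2.62
R = 4.111/2.62 = 1.569 kJ/s

1.57 kJ/s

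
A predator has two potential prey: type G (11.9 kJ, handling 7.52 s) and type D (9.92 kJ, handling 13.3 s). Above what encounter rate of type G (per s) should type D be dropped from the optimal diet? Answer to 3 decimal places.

Drop type D once their profitability E₂/h₂ falls below the rate achievable on type G alone: E₂/h₂ = λE₁/(1 + λh₁).
Solve for λ: λE₁h₂ = E₂(1 + λh₁) → λ(E₁h₂ − E₂h₁) = E₂ → λ = E₂/(E₁h₂ − E₂h₁).
λ = 9.92/(11.9×13.3 − 9.92×7.52) = 9.92/83.67 = 0.1186 per s.

0.119 per s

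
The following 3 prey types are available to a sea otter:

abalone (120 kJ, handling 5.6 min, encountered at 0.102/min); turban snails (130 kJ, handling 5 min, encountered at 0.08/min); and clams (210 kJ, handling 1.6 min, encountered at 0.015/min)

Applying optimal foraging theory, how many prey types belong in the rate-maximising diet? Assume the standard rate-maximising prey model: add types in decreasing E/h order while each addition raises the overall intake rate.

3

Profitabilities (E/h, kJ/min): clams 131, turban snails 26, abalone 21.4. Add prey in this order while the next type's profitability exceeds the intake rate on those already taken.
Rate on top 1: 3.076. turban snails: 26 > 3.076 → include.
Rate on top 2: 9.515. abalone: 21.4 > 9.515 → include.
Optimal diet: clams, turban snails, abalone — 3 of 3 types.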